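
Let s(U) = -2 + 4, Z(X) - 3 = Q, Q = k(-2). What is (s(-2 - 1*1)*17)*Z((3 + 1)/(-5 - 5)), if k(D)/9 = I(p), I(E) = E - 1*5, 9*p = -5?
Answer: -1598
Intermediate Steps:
p = -5/9 (p = (⅑)*(-5) = -5/9 ≈ -0.55556)
I(E) = -5 + E (I(E) = E - 5 = -5 + E)
k(D) = -50 (k(D) = 9*(-5 - 5/9) = 9*(-50/9) = -50)
Q = -50
Z(X) = -47 (Z(X) = 3 - 50 = -47)
s(U) = 2
(s(-2 - 1*1)*17)*Z((3 + 1)/(-5 - 5)) = (2*17)*(-47) = 34*(-47) = -1598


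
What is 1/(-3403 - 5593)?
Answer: -1/8996 ≈ -0.00011116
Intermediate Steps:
1/(-3403 - 5593) = 1/(-8996) = -1/8996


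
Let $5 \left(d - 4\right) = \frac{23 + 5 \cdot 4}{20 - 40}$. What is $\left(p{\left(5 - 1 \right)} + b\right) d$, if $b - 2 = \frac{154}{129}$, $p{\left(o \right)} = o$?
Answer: $\frac{27608}{1075} \approx 25.682$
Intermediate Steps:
$b = \frac{412}{129}$ ($b = 2 + \frac{154}{129} = \frac{412}{129} \approx 3.1938$)
$d = \frac{357}{100}$ ($d = 4 + \frac{\left(23 + 5 \cdot 4\right) \frac{1}{20 - 40}}{5} = 4 + \frac{\left(23 + 20\right) \frac{1}{20 - 40}}{5} = 4 + \frac{43 \frac{1}{-20}}{5} = 4 + \frac{43 \left(- \frac{1}{20}\right)}{5} = 4 + \frac{1}{5} \left(- \frac{43}{20}\right) = 4 - \frac{43}{100} = \frac{357}{100} \approx 3.57$)
$\left(p{\left(5 - 1 \right)} + b\right) d = \left(\left(5 - 1\right) + \frac{412}{129}\right) \frac{357}{100} = \left(4 + \frac{412}{129}\right) \frac{357}{100} = \frac{928}{129} \cdot \frac{357}{100} = \frac{27608}{1075}$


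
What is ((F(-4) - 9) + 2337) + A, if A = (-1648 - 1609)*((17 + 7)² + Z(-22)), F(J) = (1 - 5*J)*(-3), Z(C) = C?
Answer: -1802113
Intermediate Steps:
F(J) = -3 + 15*J
A = -1804378 (A = (-1648 - 1609)*((17 + 7)² - 22) = -3257*(24² - 22) = -3257*(576 - 22) = -3257*554 = -1804378)
((F(-4) - 9) + 2337) + A = (((-3 + 15*(-4)) - 9) + 2337) - 1804378 = (((-3 - 60) - 9) + 2337) - 1804378 = ((-63 - 9) + 2337) - 1804378 = (-72 + 2337) - 1804378 = 2265 - 1804378 = -1802113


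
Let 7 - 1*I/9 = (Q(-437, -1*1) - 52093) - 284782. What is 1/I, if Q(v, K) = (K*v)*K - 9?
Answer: 1/3035952 ≈ 3.2939e-7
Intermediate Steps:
Q(v, K) = -9 + v*K² (Q(v, K) = v*K² - 9 = -9 + v*K²)
I = 3035952 (I = 63 - 9*(((-9 - 437*(-1*1)²) - 52093) - 284782) = 63 - 9*(((-9 - 437*(-1)²) - 52093) - 284782) = 63 - 9*(((-9 - 437*1) - 52093) - 284782) = 63 - 9*(((-9 - 437) - 52093) - 284782) = 63 - 9*((-446 - 52093) - 284782) = 63 - 9*(-52539 - 284782) = 63 - 9*(-337321) = 63 + 3035889 = 3035952)
1/I = 1/3035952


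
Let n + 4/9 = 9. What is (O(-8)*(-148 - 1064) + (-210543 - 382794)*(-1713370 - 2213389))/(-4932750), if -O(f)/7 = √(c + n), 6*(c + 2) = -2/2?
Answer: -776630468261/1644250 - 707*√230/2466375 ≈ -4.7233e+5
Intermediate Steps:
n = 77/9 (n = -4/9 + 9 = 77/9 ≈ 8.5556)
c = -13/6 (c = -2 + (-2/2)/6 = -2 + (-2*½)/6 = -2 + (⅙)*(-1) = -2 - ⅙ = -13/6 ≈ -2.1667)
O(f) = -7*√230/6 (O(f) = -7*√(-13/6 + 77/9) = -7*√230/6)
(O(-8)*(-148 - 1064) + (-210543 - 382794)*(-1713370 - 2213389))/(-4932750) = ((-7*√230/6)*(-148 - 1064) + (-210543 - 382794)*(-1713370 - 2213389))/(-4932750) = (-7*√230/6*(-1212) - 593337*(-3926759))*(-1/4932750) = (1414*√230 + 2329891404783)*(-1/4932750) = (2329891404783 + 1414*√230)*(-1/4932750) = -776630468261/1644250 - 707*√230/2466375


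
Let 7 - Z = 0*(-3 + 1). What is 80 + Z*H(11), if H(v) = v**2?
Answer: 927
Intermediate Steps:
Z = 7 (Z = 7 - 0*(-3 + 1) = 7 - 0*(-2) = 7 - 1*0 = 7 + 0 = 7)
80 + Z*H(11) = 80 + 7*11**2 = 80 + 7*121 = 80 + 847 = 927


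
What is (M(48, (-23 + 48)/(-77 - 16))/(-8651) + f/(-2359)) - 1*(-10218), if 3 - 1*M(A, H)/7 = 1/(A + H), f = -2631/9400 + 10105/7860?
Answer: 3419523397586693133637/334656913971244200 ≈ 10218.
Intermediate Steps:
f = 3715367/3694200 (f = -2631*1/9400 + 10105*(1/7860) = -2631/9400 + 2021/1572 = 3715367/3694200 ≈ 1.0057)
M(A, H) = 21 - 7/(A + H)
(M(48, (-23 + 48)/(-77 - 16))/(-8651) + f/(-2359)) - 1*(-10218) = ((7*(-1 + 3*48 + 3*((-23 + 48)/(-77 - 16)))/(48 + (-23 + 48)/(-77 - 16)))/(-8651) + (3715367/3694200)/(-2359)) - 1*(-10218) = ((7*(-1 + 144 + 3*(25/(-93)))/(48 + 25/(-93)))*(-1/8651) + (3715367/3694200)*(-1/2359)) + 10218 = ((7*(-1 + 144 + 3*(25*(-1/93)))/(48 + 25*(-1/93)))*(-1/8651) - 3715367/8714617800) + 10218 = ((7*(-1 + 144 + 3*(-25/93))/(48 - 25/93))*(-1/8651) - 3715367/8714617800) + 10218 = ((7*(-1 + 144 - 25/31)/(4439/93))*(-1/8651) - 3715367/8714617800) + 10218 = ((7*(93/4439)*(4408/31))*(-1/8651) - 3715367/8714617800) + 10218 = ((92568/4439)*(-1/8651) - 3715367/8714617800) + 10218 = (-92568/38401789 - 3715367/8714617800) + 10218 = -949371480101963/334656913971244200 + 10218 = 3419523397586693133637/334656913971244200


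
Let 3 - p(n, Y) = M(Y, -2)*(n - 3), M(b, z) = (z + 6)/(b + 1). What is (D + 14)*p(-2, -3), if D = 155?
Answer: -1183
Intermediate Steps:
M(b, z) = (6 + z)/(1 + b)
p(n, Y) = 3 - 4*(-3 + n)/(1 + Y) (p(n, Y) = 3 - (6 - 2)/(1 + Y)*(n - 3) = 3 - 4/(1 + Y)*(-3 + n) = 3 - 4*(-3 + n)/(1 + Y))
(D + 14)*p(-2, -3) = (155 + 14)*((15 - 4*(-2) + 3*(-3))/(1 - 3)) = 169*((15 + 8 - 9)/(-2)) = 169*(-1/2*14) = 169*(-7) = -1183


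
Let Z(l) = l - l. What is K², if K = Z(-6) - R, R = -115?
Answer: 13225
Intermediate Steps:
Z(l) = 0
K = 115 (K = 0 - 1*(-115) = 0 + 115 = 115)
K² = 115² = 13225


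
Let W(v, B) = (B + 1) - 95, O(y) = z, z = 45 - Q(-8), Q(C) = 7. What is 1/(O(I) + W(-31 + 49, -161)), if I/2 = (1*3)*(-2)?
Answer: -1/217 ≈ -0.0046083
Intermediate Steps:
z = 38 (z = 45 - 1*7 = 45 - 7 = 38)
I = -12 (I = 2*((1*3)*(-2)) = 2*(3*(-2)) = 2*(-6) = -12)
O(y) = 38
W(v, B) = -94 + B (W(v, B) = (1 + B) - 95 = -94 + B)
1/(O(I) + W(-31 + 49, -161)) = 1/(38 + (-94 - 161)) = 1/(38 - 255) = 1/(-217) = -1/217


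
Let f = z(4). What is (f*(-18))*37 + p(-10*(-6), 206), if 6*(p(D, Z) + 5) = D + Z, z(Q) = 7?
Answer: -13868/3 ≈ -4622.7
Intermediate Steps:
f = 7
p(D, Z) = -5 + D/6 + Z/6 (p(D, Z) = -5 + (D + Z)/6 = -5 + (D/6 + Z/6) = -5 + D/6 + Z/6)
(f*(-18))*37 + p(-10*(-6), 206) = (7*(-18))*37 + (-5 + (-10*(-6))/6 + (⅙)*206) = -126*37 + (-5 + (⅙)*60 + 103/3) = -4662 + (-5 + 10 + 103/3) = -4662 + 118/3 = -13868/3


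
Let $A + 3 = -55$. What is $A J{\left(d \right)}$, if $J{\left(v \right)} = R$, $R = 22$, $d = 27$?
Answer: $-1276$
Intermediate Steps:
$A = -58$ ($A = -3 - 55 = -58$)
$J{\left(v \right)} = 22$
$A J{\left(d \right)} = \left(-58\right) 22 = -1276$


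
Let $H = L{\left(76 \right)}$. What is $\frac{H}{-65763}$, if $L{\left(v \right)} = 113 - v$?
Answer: $- \frac{37}{65763} \approx -0.00056263$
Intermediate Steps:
$H = 37$ ($H = 113 - 76 = 37$)
$\frac{H}{-65763} = \frac{37}{-65763} = 37 \left(- \frac{1}{65763}\right) = - \frac{37}{65763}$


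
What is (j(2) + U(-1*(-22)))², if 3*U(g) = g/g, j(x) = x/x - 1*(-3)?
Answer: 169/9 ≈ 18.778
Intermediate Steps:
j(x) = 4 (j(x) = 1 + 3 = 4)
U(g) = ⅓ (U(g) = (g/g)/3 = (⅓)*1 = ⅓)
(j(2) + U(-1*(-22)))² = (4 + ⅓)² = (13/3)² = 169/9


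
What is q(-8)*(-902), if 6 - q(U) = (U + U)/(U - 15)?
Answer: -110044/23 ≈ -4784.5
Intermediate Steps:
q(U) = 6 - 2*U/(-15 + U) (q(U) = 6 - (U + U)/(U - 15) = 6 - 2*U/(-15 + U))
q(-8)*(-902) = (2*(-45 + 2*(-8))/(-15 - 8))*(-902) = (2*(-45 - 16)/(-23))*(-902) = (2*(-1/23)*(-61))*(-902) = (122/23)*(-902) = -110044/23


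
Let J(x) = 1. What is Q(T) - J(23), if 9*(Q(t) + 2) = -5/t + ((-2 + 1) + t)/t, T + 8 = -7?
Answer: -128/45 ≈ -2.8444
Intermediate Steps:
T = -15 (T = -8 - 7 = -15)
Q(t) = -2 - 5/(9*t) + (-1 + t)/(9*t) (Q(t) = -2 + (-5/t + ((-2 + 1) + t)/t)/9 = -2 + (-5/t + (-1 + t)/t)/9 = -2 + (-5/(9*t) + (-1 + t)/(9*t)) = -2 - 5/(9*t) + (-1 + t)/(9*t))
Q(T) - J(23) = (1/9)*(-6 - 17*(-15))/(-15) - 1*1 = (1/9)*(-1/15)*(-6 + 255) - 1 = (1/9)*(-1/15)*249 - 1 = -83/45 - 1 = -128/45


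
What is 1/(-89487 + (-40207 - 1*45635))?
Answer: -1/175329 ≈ -5.7036e-6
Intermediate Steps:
1/(-89487 + (-40207 - 1*45635)) = 1/(-89487 + (-40207 - 45635)) = 1/(-89487 - 85842) = 1/(-175329) = -1/175329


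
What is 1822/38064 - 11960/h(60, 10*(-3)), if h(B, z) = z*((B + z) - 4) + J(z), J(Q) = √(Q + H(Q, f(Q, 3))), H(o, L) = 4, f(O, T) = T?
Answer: 6849999911/445367832 + 460*I*√26/23401 ≈ 15.381 + 0.10023*I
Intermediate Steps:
J(Q) = √(4 + Q) (J(Q) = √(Q + 4) = √(4 + Q))
h(B, z) = √(4 + z) + z*(-4 + B + z) (h(B, z) = z*((B + z) - 4) + √(4 + z) = z*(-4 + B + z) + √(4 + z) = √(4 + z) + z*(-4 + B + z))
1822/38064 - 11960/h(60, 10*(-3)) = 1822/38064 - 11960/((10*(-3))² + √(4 + 10*(-3)) - 40*(-3) + 60*(10*(-3))) = 1822*(1/38064) - 11960/((-30)² + √(4 - 30) - 4*(-30) + 60*(-30)) = 911/19032 - 11960/(900 + √(-26) + 120 - 1800) = 911/19032 - 11960/(900 + I*√26 + 120 - 1800) = 911/19032 - 11960/(-780 + I*√26)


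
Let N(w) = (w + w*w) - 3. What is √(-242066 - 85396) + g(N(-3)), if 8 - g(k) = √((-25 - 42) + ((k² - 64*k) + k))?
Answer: 8 + I*√327462 - I*√247 ≈ 8.0 + 556.53*I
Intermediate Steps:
N(w) = -3 + w + w² (N(w) = (w + w²) - 3 = -3 + w + w²)
g(k) = 8 - √(-67 + k² - 63*k) (g(k) = 8 - √((-25 - 42) + ((k² - 64*k) + k)) = 8 - √(-67 + (k² - 63*k)) = 8 - √(-67 + k² - 63*k))
√(-242066 - 85396) + g(N(-3)) = √(-242066 - 85396) + (8 - √(-67 + (-3 - 3 + (-3)²)² - 63*(-3 - 3 + (-3)²))) = √(-327462) + (8 - √(-67 + (-3 - 3 + 9)² - 63*(-3 - 3 + 9))) = I*√327462 + (8 - √(-67 + 3² - 63*3)) = I*√327462 + (8 - √(-67 + 9 - 189)) = I*√327462 + (8 - √(-247)) = I*√327462 + (8 - I*√247) = 8 + I*√327462 - I*√247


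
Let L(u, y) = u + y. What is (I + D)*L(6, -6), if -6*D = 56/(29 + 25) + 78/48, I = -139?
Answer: 0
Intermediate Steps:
D = -575/1296 (D = -(56/(29 + 25) + 78/48)/6 = -(56/54 + 78*(1/48))/6 = -(56*(1/54) + 13/8)/6 = -(28/27 + 13/8)/6 = -⅙*575/216 = -575/1296 ≈ -0.44367)
(I + D)*L(6, -6) = (-139 - 575/1296)*(6 - 6) = -180719/1296*0 = 0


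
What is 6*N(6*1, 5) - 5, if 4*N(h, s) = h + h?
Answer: 13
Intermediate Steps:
N(h, s) = h/2 (N(h, s) = (h + h)/4 = (2*h)/4 = h/2)
6*N(6*1, 5) - 5 = 6*((6*1)/2) - 5 = 6*((½)*6) - 5 = 6*3 - 5 = 18 - 5 = 13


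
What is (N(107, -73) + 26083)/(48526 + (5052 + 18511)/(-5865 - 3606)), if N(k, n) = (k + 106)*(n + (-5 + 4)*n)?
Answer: 247032093/459566183 ≈ 0.53753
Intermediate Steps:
N(k, n) = 0 (N(k, n) = (106 + k)*(n - n) = (106 + k)*0 = 0)
(N(107, -73) + 26083)/(48526 + (5052 + 18511)/(-5865 - 3606)) = (0 + 26083)/(48526 + (5052 + 18511)/(-5865 - 3606)) = 26083/(48526 + 23563/(-9471)) = 26083/(48526 + 23563*(-1/9471)) = 26083/(48526 - 23563/9471) = 26083/(459566183/9471) = 26083*(9471/459566183) = 247032093/459566183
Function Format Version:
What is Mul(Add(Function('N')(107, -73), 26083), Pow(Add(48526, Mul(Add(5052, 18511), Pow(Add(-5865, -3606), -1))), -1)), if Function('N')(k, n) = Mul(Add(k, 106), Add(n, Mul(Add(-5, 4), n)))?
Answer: Rational(247032093, 459566183) ≈ 0.53753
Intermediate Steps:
Function('N')(k, n) = 0 (Function('N')(k, n) = Mul(Add(106, k), Add(n, Mul(-1, n))) = Mul(Add(106, k), 0) = 0)
Mul(Add(Function('N')(107, -73), 26083), Pow(Add(48526, Mul(Add(5052, 18511), Pow(Add(-5865, -3606), -1))), -1)) = Mul(Add(0, 26083), Pow(Add(48526, Mul(Add(5052, 18511), Pow(Add(-5865, -3606), -1))), -1)) = Mul(26083, Pow(Add(48526, Mul(23563, Pow(-9471, -1))), -1)) = Mul(26083, Pow(Add(48526, Mul(23563, Rational(-1, 9471))), -1)) = Mul(26083, Pow(Add(48526, Rational(-23563, 9471)), -1)) = Mul(26083, Pow(Rational(459566183, 9471), -1)) = Mul(26083, Rational(9471, 459566183)) = Rational(247032093, 459566183)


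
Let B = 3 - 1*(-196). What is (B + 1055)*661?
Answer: 828894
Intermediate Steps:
B = 199 (B = 3 + 196 = 199)
(B + 1055)*661 = (199 + 1055)*661 = 1254*661 = 828894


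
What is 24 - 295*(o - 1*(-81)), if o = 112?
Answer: -56911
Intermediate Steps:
24 - 295*(o - 1*(-81)) = 24 - 295*(112 - 1*(-81)) = 24 - 295*(112 + 81) = 24 - 295*193 = 24 - 56935 = -56911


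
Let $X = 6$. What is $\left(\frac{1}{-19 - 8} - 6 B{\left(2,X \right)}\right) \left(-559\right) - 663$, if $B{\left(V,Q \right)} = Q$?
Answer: $\frac{526006}{27} \approx 19482.0$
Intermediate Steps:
$\left(\frac{1}{-19 - 8} - 6 B{\left(2,X \right)}\right) \left(-559\right) - 663 = \left(\frac{1}{-19 - 8} - 36\right) \left(-559\right) - 663 = \left(\frac{1}{-27} - 36\right) \left(-559\right) - 663 = \left(- \frac{1}{27} - 36\right) \left(-559\right) - 663 = \left(- \frac{973}{27}\right) \left(-559\right) - 663 = \frac{543907}{27} - 663 = \frac{526006}{27}$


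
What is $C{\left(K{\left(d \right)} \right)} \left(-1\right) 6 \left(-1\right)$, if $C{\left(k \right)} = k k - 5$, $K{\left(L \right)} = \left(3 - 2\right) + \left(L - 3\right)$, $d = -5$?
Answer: $264$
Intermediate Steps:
$K{\left(L \right)} = -2 + L$ ($K{\left(L \right)} = 1 + \left(L - 3\right) = 1 + \left(-3 + L\right) = -2 + L$)
$C{\left(k \right)} = -5 + k^{2}$ ($C{\left(k \right)} = k^{2} - 5 = -5 + k^{2}$)
$C{\left(K{\left(d \right)} \right)} \left(-1\right) 6 \left(-1\right) = \left(-5 + \left(-2 - 5\right)^{2}\right) \left(-1\right) 6 \left(-1\right) = \left(-5 + \left(-7\right)^{2}\right) \left(\left(-6\right) \left(-1\right)\right) = \left(-5 + 49\right) 6 = 44 \cdot 6 = 264$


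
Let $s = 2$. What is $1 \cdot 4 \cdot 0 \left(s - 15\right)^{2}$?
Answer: $0$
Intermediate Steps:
$1 \cdot 4 \cdot 0 \left(s - 15\right)^{2} = 1 \cdot 4 \cdot 0 \left(2 - 15\right)^{2} = 4 \cdot 0 \left(-13\right)^{2} = 0 \cdot 169 = 0$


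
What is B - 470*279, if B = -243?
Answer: -131373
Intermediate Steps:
B - 470*279 = -243 - 470*279 = -243 - 131130 = -131373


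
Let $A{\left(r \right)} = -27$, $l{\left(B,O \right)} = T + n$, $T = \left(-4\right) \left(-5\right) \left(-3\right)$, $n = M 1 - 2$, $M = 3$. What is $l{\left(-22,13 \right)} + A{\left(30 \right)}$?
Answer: $-86$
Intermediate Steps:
$n = 1$ ($n = 3 \cdot 1 - 2 = 3 - 2 = 1$)
$T = -60$ ($T = 20 \left(-3\right) = -60$)
$l{\left(B,O \right)} = -59$ ($l{\left(B,O \right)} = -60 + 1 = -59$)
$l{\left(-22,13 \right)} + A{\left(30 \right)} = -59 - 27 = -86$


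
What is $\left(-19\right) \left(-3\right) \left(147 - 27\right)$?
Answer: $6840$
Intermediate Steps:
$\left(-19\right) \left(-3\right) \left(147 - 27\right) = 57 \cdot 120 = 6840$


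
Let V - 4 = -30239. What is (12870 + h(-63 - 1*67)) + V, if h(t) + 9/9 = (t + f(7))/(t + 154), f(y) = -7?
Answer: -416921/24 ≈ -17372.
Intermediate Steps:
V = -30235 (V = 4 - 30239 = -30235)
h(t) = -1 + (-7 + t)/(154 + t) (h(t) = -1 + (t - 7)/(t + 154) = -1 + (-7 + t)/(154 + t))
(12870 + h(-63 - 1*67)) + V = (12870 - 161/(154 + (-63 - 1*67))) - 30235 = (12870 - 161/(154 + (-63 - 67))) - 30235 = (12870 - 161/(154 - 130)) - 30235 = (12870 - 161/24) - 30235 = 308719/24 - 30235 = -416921/24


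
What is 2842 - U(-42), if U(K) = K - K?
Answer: 2842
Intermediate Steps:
U(K) = 0
2842 - U(-42) = 2842 - 1*0 = 2842 + 0 = 2842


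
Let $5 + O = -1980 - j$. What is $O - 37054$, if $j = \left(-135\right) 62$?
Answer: $-30669$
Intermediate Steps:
$j = -8370$
$O = 6385$ ($O = -5 - -6390 = -5 + \left(-1980 + 8370\right) = -5 + 6390 = 6385$)
$O - 37054 = 6385 - 37054 = -30669$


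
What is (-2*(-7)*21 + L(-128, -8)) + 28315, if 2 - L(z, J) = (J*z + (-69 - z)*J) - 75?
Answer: 28134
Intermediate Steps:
L(z, J) = 77 - J*z - J*(-69 - z) (L(z, J) = 2 - ((J*z + (-69 - z)*J) - 75) = 2 - ((J*z + J*(-69 - z)) - 75) = 2 - (-75 + J*z + J*(-69 - z)) = 2 + (75 - J*z - J*(-69 - z)) = 77 - J*z - J*(-69 - z))
(-2*(-7)*21 + L(-128, -8)) + 28315 = (-2*(-7)*21 + (77 + 69*(-8))) + 28315 = (14*21 + (77 - 552)) + 28315 = (294 - 475) + 28315 = -181 + 28315 = 28134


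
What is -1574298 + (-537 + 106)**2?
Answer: -1388537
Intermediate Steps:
-1574298 + (-537 + 106)**2 = -1574298 + (-431)**2 = -1574298 + 185761 = -1388537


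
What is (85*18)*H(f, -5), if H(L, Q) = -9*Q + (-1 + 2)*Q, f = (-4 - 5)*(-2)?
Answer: 61200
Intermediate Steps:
f = 18 (f = -9*(-2) = 18)
H(L, Q) = -8*Q (H(L, Q) = -9*Q + 1*Q = -9*Q + Q = -8*Q)
(85*18)*H(f, -5) = (85*18)*(-8*(-5)) = 1530*40 = 61200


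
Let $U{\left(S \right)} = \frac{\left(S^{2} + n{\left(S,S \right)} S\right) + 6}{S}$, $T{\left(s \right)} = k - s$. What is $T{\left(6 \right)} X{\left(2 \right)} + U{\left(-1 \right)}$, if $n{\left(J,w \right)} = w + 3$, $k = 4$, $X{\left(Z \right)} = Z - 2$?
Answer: $-5$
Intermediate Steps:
$X{\left(Z \right)} = -2 + Z$
$T{\left(s \right)} = 4 - s$
$n{\left(J,w \right)} = 3 + w$
$U{\left(S \right)} = \frac{6 + S^{2} + S \left(3 + S\right)}{S}$ ($U{\left(S \right)} = \frac{\left(S^{2} + \left(3 + S\right) S\right) + 6}{S} = \frac{\left(S^{2} + S \left(3 + S\right)\right) + 6}{S} = \frac{6 + S^{2} + S \left(3 + S\right)}{S}$)
$T{\left(6 \right)} X{\left(2 \right)} + U{\left(-1 \right)} = \left(4 - 6\right) \left(-2 + 2\right) + \left(3 + 2 \left(-1\right) + \frac{6}{-1}\right) = \left(4 - 6\right) 0 + \left(3 - 2 + 6 \left(-1\right)\right) = \left(-2\right) 0 - 5 = 0 - 5 = -5$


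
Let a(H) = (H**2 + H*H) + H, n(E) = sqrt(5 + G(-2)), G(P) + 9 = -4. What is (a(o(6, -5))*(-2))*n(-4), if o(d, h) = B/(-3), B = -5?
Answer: -260*I*sqrt(2)/9 ≈ -40.855*I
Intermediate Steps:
G(P) = -13 (G(P) = -9 - 4 = -13)
o(d, h) = 5/3 (o(d, h) = -5/(-3) = -5*(-1/3) = 5/3)
n(E) = 2*I*sqrt(2) (n(E) = sqrt(5 - 13) = sqrt(-8) = 2*I*sqrt(2))
a(H) = H + 2*H**2 (a(H) = (H**2 + H**2) + H = 2*H**2 + H = H + 2*H**2)
(a(o(6, -5))*(-2))*n(-4) = ((5*(1 + 2*(5/3))/3)*(-2))*(2*I*sqrt(2)) = ((5*(1 + 10/3)/3)*(-2))*(2*I*sqrt(2)) = (((5/3)*(13/3))*(-2))*(2*I*sqrt(2)) = ((65/9)*(-2))*(2*I*sqrt(2)) = -260*I*sqrt(2)/9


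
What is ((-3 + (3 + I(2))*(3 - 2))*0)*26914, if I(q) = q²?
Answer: 0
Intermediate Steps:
((-3 + (3 + I(2))*(3 - 2))*0)*26914 = ((-3 + (3 + 2²)*(3 - 2))*0)*26914 = ((-3 + (3 + 4)*1)*0)*26914 = ((-3 + 7*1)*0)*26914 = ((-3 + 7)*0)*26914 = (4*0)*26914 = 0*26914 = 0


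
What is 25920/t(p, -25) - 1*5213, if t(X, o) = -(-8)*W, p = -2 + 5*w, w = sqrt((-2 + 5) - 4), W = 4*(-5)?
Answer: -5375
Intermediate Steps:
W = -20
w = I (w = sqrt(3 - 4) = sqrt(-1) = I ≈ 1.0*I)
p = -2 + 5*I ≈ -2.0 + 5.0*I
t(X, o) = -160 (t(X, o) = -(-8)*(-20) = -8*20 = -160)
25920/t(p, -25) - 1*5213 = 25920/(-160) - 1*5213 = 25920*(-1/160) - 5213 = -162 - 5213 = -5375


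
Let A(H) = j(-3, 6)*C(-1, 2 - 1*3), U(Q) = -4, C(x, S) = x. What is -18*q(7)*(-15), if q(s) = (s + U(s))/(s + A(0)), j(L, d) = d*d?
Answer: -810/29 ≈ -27.931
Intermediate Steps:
j(L, d) = d²
A(H) = -36 (A(H) = 6²*(-1) = 36*(-1) = -36)
q(s) = (-4 + s)/(-36 + s) (q(s) = (s - 4)/(s - 36) = (-4 + s)/(-36 + s))
-18*q(7)*(-15) = -18*(-4 + 7)/(-36 + 7)*(-15) = -18*3/(-29)*(-15) = -(-18)*3/29*(-15) = -18*(-3/29)*(-15) = (54/29)*(-15) = -810/29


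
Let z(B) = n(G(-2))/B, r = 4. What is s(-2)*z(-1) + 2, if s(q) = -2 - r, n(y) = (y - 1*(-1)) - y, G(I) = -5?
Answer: 8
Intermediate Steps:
n(y) = 1 (n(y) = (y + 1) - y = (1 + y) - y = 1)
z(B) = 1/B
s(q) = -6 (s(q) = -2 - 1*4 = -2 - 4 = -6)
s(-2)*z(-1) + 2 = -6/(-1) + 2 = -6*(-1) + 2 = 6 + 2 = 8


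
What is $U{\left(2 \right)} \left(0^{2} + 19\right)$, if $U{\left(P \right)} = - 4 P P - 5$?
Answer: $-399$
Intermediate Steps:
$U{\left(P \right)} = -5 - 4 P^{2}$ ($U{\left(P \right)} = - 4 P^{2} - 5 = -5 - 4 P^{2}$)
$U{\left(2 \right)} \left(0^{2} + 19\right) = \left(-5 - 4 \cdot 2^{2}\right) \left(0^{2} + 19\right) = \left(-5 - 16\right) \left(0 + 19\right) = \left(-5 - 16\right) 19 = \left(-21\right) 19 = -399$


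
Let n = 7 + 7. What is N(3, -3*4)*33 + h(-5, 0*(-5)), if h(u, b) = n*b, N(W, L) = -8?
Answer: -264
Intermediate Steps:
n = 14
h(u, b) = 14*b
N(3, -3*4)*33 + h(-5, 0*(-5)) = -8*33 + 14*(0*(-5)) = -264 + 14*0 = -264 + 0 = -264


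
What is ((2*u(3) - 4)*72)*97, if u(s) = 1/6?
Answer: -25608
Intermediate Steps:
u(s) = ⅙
((2*u(3) - 4)*72)*97 = ((2*(⅙) - 4)*72)*97 = ((⅓ - 4)*72)*97 = -11/3*72*97 = -264*97 = -25608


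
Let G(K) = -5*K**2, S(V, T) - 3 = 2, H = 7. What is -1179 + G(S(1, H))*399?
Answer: -51054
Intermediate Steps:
S(V, T) = 5 (S(V, T) = 3 + 2 = 5)
-1179 + G(S(1, H))*399 = -1179 - 5*5**2*399 = -1179 - 5*25*399 = -1179 - 125*399 = -1179 - 49875 = -51054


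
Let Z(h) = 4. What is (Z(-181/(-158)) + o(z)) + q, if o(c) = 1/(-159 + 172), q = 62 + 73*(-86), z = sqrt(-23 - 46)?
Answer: -80755/13 ≈ -6211.9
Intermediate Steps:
z = I*sqrt(69) (z = sqrt(-69) = I*sqrt(69) ≈ 8.3066*I)
q = -6216 (q = 62 - 6278 = -6216)
o(c) = 1/13
(Z(-181/(-158)) + o(z)) + q = (4 + 1/13) - 6216 = 53/13 - 6216 = -80755/13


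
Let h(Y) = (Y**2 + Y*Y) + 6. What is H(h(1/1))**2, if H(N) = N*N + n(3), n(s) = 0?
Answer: 4096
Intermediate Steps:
h(Y) = 6 + 2*Y**2 (h(Y) = (Y**2 + Y**2) + 6 = 2*Y**2 + 6 = 6 + 2*Y**2)
H(N) = N**2 (H(N) = N*N + 0 = N**2 + 0 = N**2)
H(h(1/1))**2 = ((6 + 2*(1/1)**2)**2)**2 = ((6 + 2*1**2)**2)**2 = ((6 + 2*1)**2)**2 = ((6 + 2)**2)**2 = (8**2)**2 = 64**2 = 4096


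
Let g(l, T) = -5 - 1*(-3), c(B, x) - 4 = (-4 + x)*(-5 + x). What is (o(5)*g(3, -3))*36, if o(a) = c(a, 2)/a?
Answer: -144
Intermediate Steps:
c(B, x) = 4 + (-5 + x)*(-4 + x) (c(B, x) = 4 + (-4 + x)*(-5 + x) = 4 + (-5 + x)*(-4 + x))
o(a) = 10/a (o(a) = (24 + 2**2 - 9*2)/a = (24 + 4 - 18)/a = 10/a)
g(l, T) = -2 (g(l, T) = -5 + 3 = -2)
(o(5)*g(3, -3))*36 = ((10/5)*(-2))*36 = ((10*(1/5))*(-2))*36 = (2*(-2))*36 = -4*36 = -144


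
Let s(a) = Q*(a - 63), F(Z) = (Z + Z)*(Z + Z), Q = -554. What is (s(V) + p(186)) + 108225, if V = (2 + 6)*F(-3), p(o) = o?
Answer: -16239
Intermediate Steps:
F(Z) = 4*Z² (F(Z) = (2*Z)*(2*Z) = 4*Z²)
V = 288 (V = (2 + 6)*(4*(-3)²) = 8*(4*9) = 8*36 = 288)
s(a) = 34902 - 554*a (s(a) = -554*(a - 63) = -554*(-63 + a) = 34902 - 554*a)
(s(V) + p(186)) + 108225 = ((34902 - 554*288) + 186) + 108225 = ((34902 - 159552) + 186) + 108225 = (-124650 + 186) + 108225 = -124464 + 108225 = -16239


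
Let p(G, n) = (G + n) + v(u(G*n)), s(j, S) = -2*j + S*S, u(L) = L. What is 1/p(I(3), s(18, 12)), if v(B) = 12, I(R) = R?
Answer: 1/123 ≈ 0.0081301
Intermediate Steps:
s(j, S) = S² - 2*j (s(j, S) = -2*j + S² = S² - 2*j)
p(G, n) = 12 + G + n (p(G, n) = (G + n) + 12 = 12 + G + n)
1/p(I(3), s(18, 12)) = 1/(12 + 3 + (12² - 2*18)) = 1/(12 + 3 + (144 - 36)) = 1/(12 + 3 + 108) = 1/123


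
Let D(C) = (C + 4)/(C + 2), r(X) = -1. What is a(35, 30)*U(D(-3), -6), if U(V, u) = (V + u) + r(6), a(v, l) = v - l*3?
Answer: 440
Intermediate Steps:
a(v, l) = v - 3*l
D(C) = (4 + C)/(2 + C)
U(V, u) = -1 + V + u (U(V, u) = (V + u) - 1 = -1 + V + u)
a(35, 30)*U(D(-3), -6) = (35 - 3*30)*(-1 + (4 - 3)/(2 - 3) - 6) = (35 - 90)*(-1 + 1/(-1) - 6) = -55*(-1 - 1*1 - 6) = -55*(-1 - 1 - 6) = -55*(-8) = 440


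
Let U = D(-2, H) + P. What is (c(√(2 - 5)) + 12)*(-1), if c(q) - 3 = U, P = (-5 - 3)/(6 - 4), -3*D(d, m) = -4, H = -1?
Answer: -37/3 ≈ -12.333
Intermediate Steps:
D(d, m) = 4/3 (D(d, m) = -⅓*(-4) = 4/3)
P = -4 (P = -8/2 = -8*½ = -4)
U = -8/3 (U = 4/3 - 4 = -8/3 ≈ -2.6667)
c(q) = ⅓ (c(q) = 3 - 8/3 = ⅓)
(c(√(2 - 5)) + 12)*(-1) = (⅓ + 12)*(-1) = (37/3)*(-1) = -37/3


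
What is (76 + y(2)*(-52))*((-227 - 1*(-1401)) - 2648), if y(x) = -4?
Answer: -418616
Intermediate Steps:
(76 + y(2)*(-52))*((-227 - 1*(-1401)) - 2648) = (76 - 4*(-52))*((-227 - 1*(-1401)) - 2648) = (76 + 208)*((-227 + 1401) - 2648) = 284*(1174 - 2648) = 284*(-1474) = -418616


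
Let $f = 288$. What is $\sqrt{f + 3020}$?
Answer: $2 \sqrt{827} \approx 57.515$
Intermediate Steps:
$\sqrt{f + 3020} = \sqrt{288 + 3020} = \sqrt{3308} = 2 \sqrt{827}$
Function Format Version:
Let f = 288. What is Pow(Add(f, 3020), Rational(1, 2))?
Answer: Mul(2, Pow(827, Rational(1, 2))) ≈ 57.515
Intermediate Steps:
Pow(Add(f, 3020), Rational(1, 2)) = Pow(Add(288, 3020), Rational(1, 2)) = Pow(3308, Rational(1, 2)) = Mul(2, Pow(827, Rational(1, 2)))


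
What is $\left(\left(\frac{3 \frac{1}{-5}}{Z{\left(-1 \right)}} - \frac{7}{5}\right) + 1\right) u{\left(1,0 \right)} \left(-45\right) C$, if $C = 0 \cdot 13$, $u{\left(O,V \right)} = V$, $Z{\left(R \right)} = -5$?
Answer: $0$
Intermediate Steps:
$C = 0$
$\left(\left(\frac{3 \frac{1}{-5}}{Z{\left(-1 \right)}} - \frac{7}{5}\right) + 1\right) u{\left(1,0 \right)} \left(-45\right) C = \left(\left(\frac{3 \frac{1}{-5}}{-5} - \frac{7}{5}\right) + 1\right) 0 \left(-45\right) 0 = \left(\left(3 \left(- \frac{1}{5}\right) \left(- \frac{1}{5}\right) - \frac{7}{5}\right) + 1\right) 0 \left(-45\right) 0 = \left(\left(\left(- \frac{3}{5}\right) \left(- \frac{1}{5}\right) - \frac{7}{5}\right) + 1\right) 0 \left(-45\right) 0 = \left(\left(\frac{3}{25} - \frac{7}{5}\right) + 1\right) 0 \left(-45\right) 0 = \left(- \frac{32}{25} + 1\right) 0 \left(-45\right) 0 = \left(- \frac{7}{25}\right) 0 \left(-45\right) 0 = 0 \left(-45\right) 0 = 0 \cdot 0 = 0$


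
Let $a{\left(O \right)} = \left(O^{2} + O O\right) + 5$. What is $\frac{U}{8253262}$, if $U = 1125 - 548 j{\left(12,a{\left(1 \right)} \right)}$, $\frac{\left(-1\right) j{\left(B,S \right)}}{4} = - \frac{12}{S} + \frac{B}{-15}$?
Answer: $- \frac{153521}{288864170} \approx -0.00053146$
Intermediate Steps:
$a{\left(O \right)} = 5 + 2 O^{2}$ ($a{\left(O \right)} = \left(O^{2} + O^{2}\right) + 5 = 2 O^{2} + 5 = 5 + 2 O^{2}$)
$j{\left(B,S \right)} = \frac{48}{S} + \frac{4 B}{15}$ ($j{\left(B,S \right)} = - 4 \left(- \frac{12}{S} + \frac{B}{-15}\right) = - 4 \left(- \frac{12}{S} + B \left(- \frac{1}{15}\right)\right) = - 4 \left(- \frac{12}{S} - \frac{B}{15}\right) = \frac{48}{S} + \frac{4 B}{15}$)
$U = - \frac{153521}{35}$ ($U = 1125 - 548 \left(\frac{48}{5 + 2 \cdot 1^{2}} + \frac{4}{15} \cdot 12\right) = 1125 - 548 \left(\frac{48}{5 + 2 \cdot 1} + \frac{16}{5}\right) = 1125 - 548 \left(\frac{48}{5 + 2} + \frac{16}{5}\right) = 1125 - 548 \left(\frac{48}{7} + \frac{16}{5}\right) = 1125 - \frac{192896}{35} = - \frac{153521}{35} \approx -4386.3$)
$\frac{U}{8253262} = - \frac{153521}{35 \cdot 8253262} = \left(- \frac{153521}{35}\right) \frac{1}{8253262} = - \frac{153521}{288864170}$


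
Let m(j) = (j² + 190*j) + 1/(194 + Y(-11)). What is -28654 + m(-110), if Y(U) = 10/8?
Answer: -29251570/781 ≈ -37454.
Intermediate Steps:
Y(U) = 5/4 (Y(U) = 10*(⅛) = 5/4)
m(j) = 4/781 + j² + 190*j (m(j) = (j² + 190*j) + 1/(194 + 5/4) = (j² + 190*j) + 1/(781/4) = (j² + 190*j) + 4/781 = 4/781 + j² + 190*j)
-28654 + m(-110) = -28654 + (4/781 + (-110)² + 190*(-110)) = -28654 + (4/781 + 12100 - 20900) = -28654 - 6872796/781 = -29251570/781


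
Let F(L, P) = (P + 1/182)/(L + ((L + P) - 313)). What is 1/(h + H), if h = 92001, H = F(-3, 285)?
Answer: 6188/569250317 ≈ 1.0870e-5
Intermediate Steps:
F(L, P) = (1/182 + P)/(-313 + P + 2*L) (F(L, P) = (P + 1/182)/(L + (-313 + L + P)) = (1/182 + P)/(-313 + P + 2*L))
H = -51871/6188 (H = (1/182 + 285)/(-313 + 285 + 2*(-3)) = (51871/182)/(-313 + 285 - 6) = (51871/182)/(-34) = -1/34*51871/182 = -51871/6188 ≈ -8.3825)
1/(h + H) = 1/(92001 - 51871/6188) = 1/(569250317/6188) = 6188/569250317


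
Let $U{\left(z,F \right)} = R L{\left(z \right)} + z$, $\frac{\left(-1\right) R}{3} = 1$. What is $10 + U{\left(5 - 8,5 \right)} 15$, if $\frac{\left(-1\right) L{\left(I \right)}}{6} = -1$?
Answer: $-305$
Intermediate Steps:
$L{\left(I \right)} = 6$ ($L{\left(I \right)} = \left(-6\right) \left(-1\right) = 6$)
$R = -3$ ($R = \left(-3\right) 1 = -3$)
$U{\left(z,F \right)} = -18 + z$ ($U{\left(z,F \right)} = \left(-3\right) 6 + z = -18 + z$)
$10 + U{\left(5 - 8,5 \right)} 15 = 10 + \left(-18 + \left(5 - 8\right)\right) 15 = 10 + \left(-18 - 3\right) 15 = 10 - 315 = -305$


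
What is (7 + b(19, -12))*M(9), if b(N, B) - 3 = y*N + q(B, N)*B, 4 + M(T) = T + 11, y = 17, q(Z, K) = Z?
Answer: 7632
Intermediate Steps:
M(T) = 7 + T (M(T) = -4 + (T + 11) = -4 + (11 + T) = 7 + T)
b(N, B) = 3 + B**2 + 17*N (b(N, B) = 3 + (17*N + B*B) = 3 + (17*N + B**2) = 3 + (B**2 + 17*N) = 3 + B**2 + 17*N)
(7 + b(19, -12))*M(9) = (7 + (3 + (-12)**2 + 17*19))*(7 + 9) = (7 + (3 + 144 + 323))*16 = (7 + 470)*16 = 477*16 = 7632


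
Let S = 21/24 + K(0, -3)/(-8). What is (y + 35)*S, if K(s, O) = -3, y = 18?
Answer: 265/4 ≈ 66.250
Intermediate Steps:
S = 5/4 (S = 21/24 - 3/(-8) = 21*(1/24) - 3*(-⅛) = 7/8 + 3/8 = 5/4 ≈ 1.2500)
(y + 35)*S = (18 + 35)*(5/4) = 53*(5/4) = 265/4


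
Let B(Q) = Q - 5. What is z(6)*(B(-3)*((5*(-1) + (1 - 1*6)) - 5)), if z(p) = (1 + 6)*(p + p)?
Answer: 10080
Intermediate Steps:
B(Q) = -5 + Q
z(p) = 14*p (z(p) = 7*(2*p) = 14*p)
z(6)*(B(-3)*((5*(-1) + (1 - 1*6)) - 5)) = (14*6)*((-5 - 3)*((5*(-1) + (1 - 1*6)) - 5)) = 84*(-8*((-5 + (1 - 6)) - 5)) = 84*(-8*((-5 - 5) - 5)) = 84*(-8*(-10 - 5)) = 84*(-8*(-15)) = 84*120 = 10080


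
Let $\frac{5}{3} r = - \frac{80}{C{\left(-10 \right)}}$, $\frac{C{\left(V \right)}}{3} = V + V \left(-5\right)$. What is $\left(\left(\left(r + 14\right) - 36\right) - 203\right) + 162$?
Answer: $- \frac{317}{5} \approx -63.4$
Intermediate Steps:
$C{\left(V \right)} = - 12 V$ ($C{\left(V \right)} = 3 \left(V + V \left(-5\right)\right) = 3 \left(V - 5 V\right) = 3 \left(- 4 V\right) = - 12 V$)
$r = - \frac{2}{5}$ ($r = \frac{3 \left(- \frac{80}{\left(-12\right) \left(-10\right)}\right)}{5} = \frac{3 \left(- \frac{80}{120}\right)}{5} = \frac{3 \left(\left(-80\right) \frac{1}{120}\right)}{5} = \frac{3}{5} \left(- \frac{2}{3}\right) = - \frac{2}{5} \approx -0.4$)
$\left(\left(\left(r + 14\right) - 36\right) - 203\right) + 162 = \left(\left(\left(- \frac{2}{5} + 14\right) - 36\right) - 203\right) + 162 = \left(\left(\frac{68}{5} - 36\right) - 203\right) + 162 = \left(- \frac{112}{5} - 203\right) + 162 = - \frac{1127}{5} + 162 = - \frac{317}{5}$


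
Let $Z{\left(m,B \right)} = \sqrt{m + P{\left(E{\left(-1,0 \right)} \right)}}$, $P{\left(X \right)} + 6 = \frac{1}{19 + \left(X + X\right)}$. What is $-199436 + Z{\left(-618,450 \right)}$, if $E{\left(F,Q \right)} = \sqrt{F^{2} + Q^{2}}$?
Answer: $-199436 + \frac{i \sqrt{275163}}{21} \approx -1.9944 \cdot 10^{5} + 24.979 i$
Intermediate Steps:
$P{\left(X \right)} = -6 + \frac{1}{19 + 2 X}$ ($P{\left(X \right)} = -6 + \frac{1}{19 + \left(X + X\right)} = -6 + \frac{1}{19 + 2 X}$)
$Z{\left(m,B \right)} = \sqrt{- \frac{125}{21} + m}$ ($Z{\left(m,B \right)} = \sqrt{m + \frac{-113 - 12 \sqrt{\left(-1\right)^{2} + 0^{2}}}{19 + 2 \sqrt{\left(-1\right)^{2} + 0^{2}}}} = \sqrt{m + \frac{-113 - 12 \sqrt{1 + 0}}{19 + 2 \sqrt{1 + 0}}} = \sqrt{m + \frac{-113 - 12 \sqrt{1}}{19 + 2 \sqrt{1}}} = \sqrt{m + \frac{-113 - 12}{19 + 2 \cdot 1}} = \sqrt{m + \frac{-113 - 12}{19 + 2}} = \sqrt{m + \frac{1}{21} \left(-125\right)} = \sqrt{m - \frac{125}{21}} = \sqrt{- \frac{125}{21} + m}$)
$-199436 + Z{\left(-618,450 \right)} = -199436 + \frac{\sqrt{-2625 + 441 \left(-618\right)}}{21} = -199436 + \frac{\sqrt{-2625 - 272538}}{21} = -199436 + \frac{\sqrt{-275163}}{21} = -199436 + \frac{i \sqrt{275163}}{21}$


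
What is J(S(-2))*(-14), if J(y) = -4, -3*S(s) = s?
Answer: 56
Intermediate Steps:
S(s) = -s/3
J(S(-2))*(-14) = -4*(-14) = 56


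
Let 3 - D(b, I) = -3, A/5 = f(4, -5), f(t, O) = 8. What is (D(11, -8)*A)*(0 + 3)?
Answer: 720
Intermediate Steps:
A = 40 (A = 5*8 = 40)
D(b, I) = 6 (D(b, I) = 3 - 1*(-3) = 3 + 3 = 6)
(D(11, -8)*A)*(0 + 3) = (6*40)*(0 + 3) = 240*3 = 720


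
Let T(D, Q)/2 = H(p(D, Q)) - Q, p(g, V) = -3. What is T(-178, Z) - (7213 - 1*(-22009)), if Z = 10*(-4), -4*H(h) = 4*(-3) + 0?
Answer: -29136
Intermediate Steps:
H(h) = 3 (H(h) = -(4*(-3) + 0)/4 = -(-12 + 0)/4 = -1/4*(-12) = 3)
Z = -40
T(D, Q) = 6 - 2*Q (T(D, Q) = 2*(3 - Q) = 6 - 2*Q)
T(-178, Z) - (7213 - 1*(-22009)) = (6 - 2*(-40)) - (7213 - 1*(-22009)) = (6 + 80) - (7213 + 22009) = 86 - 1*29222 = 86 - 29222 = -29136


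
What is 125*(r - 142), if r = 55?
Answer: -10875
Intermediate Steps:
125*(r - 142) = 125*(55 - 142) = 125*(-87) = -10875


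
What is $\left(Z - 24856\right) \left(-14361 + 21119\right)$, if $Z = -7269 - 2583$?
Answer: $-234556664$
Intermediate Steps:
$Z = -9852$ ($Z = -7269 - 2583 = -9852$)
$\left(Z - 24856\right) \left(-14361 + 21119\right) = \left(-9852 - 24856\right) \left(-14361 + 21119\right) = \left(-34708\right) 6758 = -234556664$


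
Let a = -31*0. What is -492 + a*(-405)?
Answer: -492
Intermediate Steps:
a = 0
-492 + a*(-405) = -492 + 0*(-405) = -492 + 0 = -492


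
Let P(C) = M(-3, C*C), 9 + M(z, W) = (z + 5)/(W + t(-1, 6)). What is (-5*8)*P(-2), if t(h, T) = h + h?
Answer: 320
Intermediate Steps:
t(h, T) = 2*h
M(z, W) = -9 + (5 + z)/(-2 + W) (M(z, W) = -9 + (z + 5)/(W + 2*(-1)) = -9 + (5 + z)/(W - 2) = -9 + (5 + z)/(-2 + W))
P(C) = (20 - 9*C²)/(-2 + C²) (P(C) = (23 - 3 - 9*C*C)/(-2 + C*C) = (23 - 3 - 9*C²)/(-2 + C²) = (20 - 9*C²)/(-2 + C²))
(-5*8)*P(-2) = (-5*8)*((20 - 9*(-2)²)/(-2 + (-2)²)) = -40*(20 - 9*4)/(-2 + 4) = -40*(20 - 36)/2 = -20*(-16) = -40*(-8) = 320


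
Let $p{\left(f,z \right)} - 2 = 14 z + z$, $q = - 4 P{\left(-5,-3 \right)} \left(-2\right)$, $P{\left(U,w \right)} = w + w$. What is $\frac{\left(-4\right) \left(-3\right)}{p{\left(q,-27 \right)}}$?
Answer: $- \frac{12}{403} \approx -0.029777$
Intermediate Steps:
$P{\left(U,w \right)} = 2 w$
$q = -48$ ($q = - 4 \cdot 2 \left(-3\right) \left(-2\right) = \left(-4\right) \left(-6\right) \left(-2\right) = 24 \left(-2\right) = -48$)
$p{\left(f,z \right)} = 2 + 15 z$ ($p{\left(f,z \right)} = 2 + \left(14 z + z\right) = 2 + 15 z$)
$\frac{\left(-4\right) \left(-3\right)}{p{\left(q,-27 \right)}} = \frac{\left(-4\right) \left(-3\right)}{2 + 15 \left(-27\right)} = \frac{12}{2 - 405} = \frac{12}{-403} = 12 \left(- \frac{1}{403}\right) = - \frac{12}{403}$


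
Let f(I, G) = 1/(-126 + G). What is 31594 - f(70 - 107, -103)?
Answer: 7235027/229 ≈ 31594.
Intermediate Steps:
31594 - f(70 - 107, -103) = 31594 - 1/(-126 - 103) = 31594 - 1/(-229) = 31594 - 1*(-1/229) = 31594 + 1/229 = 7235027/229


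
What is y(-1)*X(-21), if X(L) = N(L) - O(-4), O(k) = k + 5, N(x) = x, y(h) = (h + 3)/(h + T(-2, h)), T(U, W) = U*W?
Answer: -44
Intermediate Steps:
y(h) = -(3 + h)/h (y(h) = (h + 3)/(h - 2*h) = (3 + h)/((-h)) = (3 + h)*(-1/h) = -(3 + h)/h)
O(k) = 5 + k
X(L) = -1 + L (X(L) = L - (5 - 4) = L - 1*1 = L - 1 = -1 + L)
y(-1)*X(-21) = ((-3 - 1*(-1))/(-1))*(-1 - 21) = -(-3 + 1)*(-22) = -1*(-2)*(-22) = 2*(-22) = -44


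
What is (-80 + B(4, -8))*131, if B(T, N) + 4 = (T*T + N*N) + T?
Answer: 0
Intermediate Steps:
B(T, N) = -4 + T + N² + T² (B(T, N) = -4 + ((T*T + N*N) + T) = -4 + ((T² + N²) + T) = -4 + ((N² + T²) + T) = -4 + (T + N² + T²) = -4 + T + N² + T²)
(-80 + B(4, -8))*131 = (-80 + (-4 + 4 + (-8)² + 4²))*131 = (-80 + (-4 + 4 + 64 + 16))*131 = (-80 + 80)*131 = 0*131 = 0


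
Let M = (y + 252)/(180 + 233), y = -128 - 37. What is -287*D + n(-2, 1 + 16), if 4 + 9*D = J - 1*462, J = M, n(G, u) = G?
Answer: 7886149/531 ≈ 14852.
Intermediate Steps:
y = -165
M = 87/413 (M = (-165 + 252)/(180 + 233) = 87/413 ≈ 0.21065)
J = 87/413 ≈ 0.21065
D = -192371/3717 (D = -4/9 + (87/413 - 1*462)/9 = -4/9 + (87/413 - 462)/9 = -4/9 + (1/9)*(-190719/413) = -4/9 - 21191/413 = -192371/3717 ≈ -51.754)
-287*D + n(-2, 1 + 16) = -287*(-192371/3717) - 2 = 7887211/531 - 2 = 7886149/531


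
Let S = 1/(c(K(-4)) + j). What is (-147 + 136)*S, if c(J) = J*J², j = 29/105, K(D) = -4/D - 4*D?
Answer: -1155/515894 ≈ -0.0022388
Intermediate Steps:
K(D) = -4*D - 4/D
j = 29/105 (j = 29*(1/105) = 29/105 ≈ 0.27619)
c(J) = J³
S = 105/515894 (S = 1/((-4*(-4) - 4/(-4))³ + 29/105) = 1/((16 - 4*(-¼))³ + 29/105) = 1/((16 + 1)³ + 29/105) = 1/(17³ + 29/105) = 1/(4913 + 29/105) = 1/(515894/105) = 105/515894 ≈ 0.00020353)
(-147 + 136)*S = (-147 + 136)*(105/515894) = -11*105/515894 = -1155/515894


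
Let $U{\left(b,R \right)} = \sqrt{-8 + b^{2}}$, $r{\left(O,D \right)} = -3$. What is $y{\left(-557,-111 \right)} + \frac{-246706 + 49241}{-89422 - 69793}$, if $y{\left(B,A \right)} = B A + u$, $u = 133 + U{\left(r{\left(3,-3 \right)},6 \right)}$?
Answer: $\frac{1973063616}{31843} \approx 61962.0$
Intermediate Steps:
$u = 134$ ($u = 133 + \sqrt{-8 + \left(-3\right)^{2}} = 133 + \sqrt{-8 + 9} = 133 + \sqrt{1} = 133 + 1 = 134$)
$y{\left(B,A \right)} = 134 + A B$ ($y{\left(B,A \right)} = B A + 134 = A B + 134 = 134 + A B$)
$y{\left(-557,-111 \right)} + \frac{-246706 + 49241}{-89422 - 69793} = \left(134 - -61827\right) + \frac{-246706 + 49241}{-89422 - 69793} = \left(134 + 61827\right) - \frac{197465}{-159215} = 61961 - - \frac{39493}{31843} = 61961 + \frac{39493}{31843} = \frac{1973063616}{31843}$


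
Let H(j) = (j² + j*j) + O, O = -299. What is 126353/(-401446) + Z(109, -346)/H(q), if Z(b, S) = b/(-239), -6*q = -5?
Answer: -160985014967/513980547058 ≈ -0.31321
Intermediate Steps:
q = ⅚ (q = -⅙*(-5) = ⅚ ≈ 0.83333)
Z(b, S) = -b/239 (Z(b, S) = b*(-1/239) = -b/239)
H(j) = -299 + 2*j² (H(j) = (j² + j*j) - 299 = (j² + j²) - 299 = 2*j² - 299 = -299 + 2*j²)
126353/(-401446) + Z(109, -346)/H(q) = 126353/(-401446) + (-1/239*109)/(-299 + 2*(⅚)²) = 126353*(-1/401446) - 109/(239*(-299 + 2*(25/36))) = -126353/401446 - 109/(239*(-299 + 25/18)) = -126353/401446 - 109/(239*(-5357/18)) = -126353/401446 - 109/239*(-18/5357) = -126353/401446 + 1962/1280323 = -160985014967/513980547058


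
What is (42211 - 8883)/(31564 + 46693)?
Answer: 33328/78257 ≈ 0.42588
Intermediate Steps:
(42211 - 8883)/(31564 + 46693) = 33328/78257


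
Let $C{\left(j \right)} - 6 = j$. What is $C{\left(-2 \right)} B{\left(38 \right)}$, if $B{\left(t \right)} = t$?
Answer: $152$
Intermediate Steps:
$C{\left(j \right)} = 6 + j$
$C{\left(-2 \right)} B{\left(38 \right)} = \left(6 - 2\right) 38 = 4 \cdot 38 = 152$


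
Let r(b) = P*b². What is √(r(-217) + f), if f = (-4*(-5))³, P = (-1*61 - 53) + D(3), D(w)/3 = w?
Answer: I*√4936345 ≈ 2221.8*I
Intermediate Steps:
D(w) = 3*w
P = -105 (P = (-1*61 - 53) + 3*3 = (-61 - 53) + 9 = -114 + 9 = -105)
r(b) = -105*b²
f = 8000 (f = 20³ = 8000)
√(r(-217) + f) = √(-105*(-217)² + 8000) = √(-105*47089 + 8000) = √(-4944345 + 8000) = √(-4936345) = I*√4936345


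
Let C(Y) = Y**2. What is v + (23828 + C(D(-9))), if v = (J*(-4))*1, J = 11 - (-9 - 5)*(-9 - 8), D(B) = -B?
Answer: 24817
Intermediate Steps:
J = -227 (J = 11 - (-14)*(-17) = 11 - 1*238 = 11 - 238 = -227)
v = 908 (v = -227*(-4)*1 = 908*1 = 908)
v + (23828 + C(D(-9))) = 908 + (23828 + (-1*(-9))**2) = 908 + (23828 + 9**2) = 908 + (23828 + 81) = 908 + 23909 = 24817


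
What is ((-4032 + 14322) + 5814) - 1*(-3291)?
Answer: 19395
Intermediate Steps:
((-4032 + 14322) + 5814) - 1*(-3291) = (10290 + 5814) + 3291 = 16104 + 3291 = 19395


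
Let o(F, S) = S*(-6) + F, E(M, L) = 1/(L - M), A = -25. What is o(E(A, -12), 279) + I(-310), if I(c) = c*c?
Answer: 1227539/13 ≈ 94426.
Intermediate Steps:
I(c) = c**2
o(F, S) = F - 6*S (o(F, S) = -6*S + F = F - 6*S)
o(E(A, -12), 279) + I(-310) = (1/(-12 - 1*(-25)) - 6*279) + (-310)**2 = (1/(-12 + 25) - 1674) + 96100 = (1/13 - 1674) + 96100 = -21761/13 + 96100 = 1227539/13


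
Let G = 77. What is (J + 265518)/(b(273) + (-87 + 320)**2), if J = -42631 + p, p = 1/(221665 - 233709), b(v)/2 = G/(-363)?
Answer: 88586883891/21577103012 ≈ 4.1056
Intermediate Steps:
b(v) = -14/33 (b(v) = 2*(77/(-363)) = 2*(77*(-1/363)) = 2*(-7/33) = -14/33)
p = -1/12044 (p = 1/(-12044) = -1/12044 ≈ -8.3029e-5)
J = -513447765/12044 (J = -42631 - 1/12044 = -513447765/12044 ≈ -42631.)
(J + 265518)/(b(273) + (-87 + 320)**2) = (-513447765/12044 + 265518)/(-14/33 + (-87 + 320)**2) = 2684451027/(12044*(-14/33 + 233**2)) = 2684451027/(12044*(-14/33 + 54289)) = 2684451027/(12044*(1791523/33)) = (2684451027/12044)*(33/1791523) = 88586883891/21577103012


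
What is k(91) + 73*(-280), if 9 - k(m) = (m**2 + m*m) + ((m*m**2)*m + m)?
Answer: -68612045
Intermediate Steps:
k(m) = 9 - m - m**4 - 2*m**2 (k(m) = 9 - ((m**2 + m*m) + ((m*m**2)*m + m)) = 9 - ((m**2 + m**2) + (m**3*m + m)) = 9 - (2*m**2 + (m**4 + m)) = 9 - (2*m**2 + (m + m**4)) = 9 - (m + m**4 + 2*m**2) = 9 + (-m - m**4 - 2*m**2) = 9 - m - m**4 - 2*m**2)
k(91) + 73*(-280) = (9 - 1*91 - 1*91**4 - 2*91**2) + 73*(-280) = (9 - 91 - 1*68574961 - 2*8281) - 20440 = (9 - 91 - 68574961 - 16562) - 20440 = -68591605 - 20440 = -68612045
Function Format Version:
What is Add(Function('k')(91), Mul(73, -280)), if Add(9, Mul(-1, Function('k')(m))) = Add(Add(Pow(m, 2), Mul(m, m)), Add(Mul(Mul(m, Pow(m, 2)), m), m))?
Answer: -68612045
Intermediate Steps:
Function('k')(m) = Add(9, Mul(-1, m), Mul(-1, Pow(m, 4)), Mul(-2, Pow(m, 2))) (Function('k')(m) = Add(9, Mul(-1, Add(Add(Pow(m, 2), Mul(m, m)), Add(Mul(Mul(m, Pow(m, 2)), m), m)))) = Add(9, Mul(-1, Add(Add(Pow(m, 2), Pow(m, 2)), Add(Mul(Pow(m, 3), m), m)))) = Add(9, Mul(-1, Add(Mul(2, Pow(m, 2)), Add(Pow(m, 4), m)))) = Add(9, Mul(-1, Add(Mul(2, Pow(m, 2)), Add(m, Pow(m, 4))))) = Add(9, Mul(-1, Add(m, Pow(m, 4), Mul(2, Pow(m, 2))))) = Add(9, Add(Mul(-1, m), Mul(-1, Pow(m, 4)), Mul(-2, Pow(m, 2)))) = Add(9, Mul(-1, m), Mul(-1, Pow(m, 4)), Mul(-2, Pow(m, 2))))
Add(Function('k')(91), Mul(73, -280)) = Add(Add(9, Mul(-1, 91), Mul(-1, Pow(91, 4)), Mul(-2, Pow(91, 2))), Mul(73, -280)) = Add(Add(9, -91, Mul(-1, 68574961), Mul(-2, 8281)), -20440) = Add(Add(9, -91, -68574961, -16562), -20440) = Add(-68591605, -20440) = -68612045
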